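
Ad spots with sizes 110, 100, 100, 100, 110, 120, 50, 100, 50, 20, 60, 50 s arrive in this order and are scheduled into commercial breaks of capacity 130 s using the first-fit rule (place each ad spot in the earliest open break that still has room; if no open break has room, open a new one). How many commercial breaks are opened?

9

  110 → break 1 (new)  [load 110/130]
  100 → break 2 (new)  [load 100/130]
  100 → break 3 (new)  [load 100/130]
  100 → break 4 (new)  [load 100/130]
  110 → break 5 (new)  [load 110/130]
  120 → break 6 (new)  [load 120/130]
  50 → break 7 (new)  [load 50/130]
  100 → break 8 (new)  [load 100/130]
  50 → break 7  [load 100/130]
  20 → break 1  [load 130/130]
  60 → break 9 (new)  [load 60/130]
  50 → break 9  [load 110/130]
9 commercial breaks opened.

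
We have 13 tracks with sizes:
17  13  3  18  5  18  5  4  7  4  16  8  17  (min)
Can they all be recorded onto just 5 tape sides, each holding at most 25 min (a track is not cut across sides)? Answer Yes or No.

Total = 135 min; ⌈135/25⌉ = 6.
At least 6 tape sides are required, but only 5 are allowed.

No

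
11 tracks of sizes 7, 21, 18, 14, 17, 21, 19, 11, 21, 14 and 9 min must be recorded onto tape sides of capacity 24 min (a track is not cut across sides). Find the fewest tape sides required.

Total = 21 + 21 + 21 + 19 + 18 + 17 + 14 + 14 + 11 + 9 + 7 = 172 min.
Lower bound: ⌈172/24⌉ = 8 tape sides.
A packing using 9 tape sides:
  side 1: 21 = 21
  side 2: 21 = 21
  side 3: 21 = 21
  side 4: 19 = 19
  side 5: 18 = 18
  side 6: 17 + 7 = 24
  side 7: 14 + 9 = 23
  side 8: 14 = 14
  side 9: 11 = 11
No arrangement into 8 tape sides stays within capacity, so 9 is optimal.

9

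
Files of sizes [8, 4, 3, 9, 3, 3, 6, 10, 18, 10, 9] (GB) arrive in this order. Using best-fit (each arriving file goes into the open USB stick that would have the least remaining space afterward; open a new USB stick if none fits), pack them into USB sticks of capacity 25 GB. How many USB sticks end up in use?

4

  8 → USB stick 1 (new)  [load 8/25]
  4 → USB stick 1  [load 12/25]
  3 → USB stick 1  [load 15/25]
  9 → USB stick 1  [load 24/25]
  3 → USB stick 2 (new)  [load 3/25]
  3 → USB stick 2  [load 6/25]
  6 → USB stick 2  [load 12/25]
  10 → USB stick 2  [load 22/25]
  18 → USB stick 3 (new)  [load 18/25]
  10 → USB stick 4 (new)  [load 10/25]
  9 → USB stick 4  [load 19/25]
4 USB sticks opened.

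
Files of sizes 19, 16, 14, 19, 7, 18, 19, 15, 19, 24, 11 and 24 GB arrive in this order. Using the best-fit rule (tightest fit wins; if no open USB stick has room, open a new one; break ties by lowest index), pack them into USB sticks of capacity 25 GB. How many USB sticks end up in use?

  19 → USB stick 1 (new)  [load 19/25]
  16 → USB stick 2 (new)  [load 16/25]
  14 → USB stick 3 (new)  [load 14/25]
  19 → USB stick 4 (new)  [load 19/25]
  7 → USB stick 2  [load 23/25]
  18 → USB stick 5 (new)  [load 18/25]
  19 → USB stick 6 (new)  [load 19/25]
  15 → USB stick 7 (new)  [load 15/25]
  19 → USB stick 8 (new)  [load 19/25]
  24 → USB stick 9 (new)  [load 24/25]
  11 → USB stick 3  [load 25/25]
  24 → USB stick 10 (new)  [load 24/25]
10 USB sticks opened.

10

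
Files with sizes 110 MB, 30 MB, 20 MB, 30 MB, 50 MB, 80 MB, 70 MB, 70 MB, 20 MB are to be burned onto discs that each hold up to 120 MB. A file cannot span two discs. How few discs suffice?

5

Total = 110 + 80 + 70 + 70 + 50 + 30 + 30 + 20 + 20 = 480 MB.
Lower bound: ⌈480/120⌉ = 4 discs.
A packing using 5 discs:
  disc 1: 110 = 110
  disc 2: 80 + 30 = 110
  disc 3: 70 + 50 = 120
  disc 4: 70 + 30 + 20 = 120
  disc 5: 20 = 20
No arrangement into 4 discs stays within capacity, so 5 is optimal.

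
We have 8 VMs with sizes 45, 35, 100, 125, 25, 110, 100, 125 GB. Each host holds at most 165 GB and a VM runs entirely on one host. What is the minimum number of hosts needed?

5

Total = 125 + 125 + 110 + 100 + 100 + 45 + 35 + 25 = 665 GB.
Lower bound: ⌈665/165⌉ = 5 hosts.
A packing using 5 hosts:
  host 1: 125 + 35 = 160
  host 2: 125 + 25 = 150
  host 3: 110 + 45 = 155
  host 4: 100 = 100
  host 5: 100 = 100
This matches the lower bound, so 5 is optimal.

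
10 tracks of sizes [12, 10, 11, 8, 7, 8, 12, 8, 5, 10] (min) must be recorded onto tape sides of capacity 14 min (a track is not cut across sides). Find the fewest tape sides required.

Total = 12 + 12 + 11 + 10 + 10 + 8 + 8 + 8 + 7 + 5 = 91 min.
Lower bound: ⌈91/14⌉ = 7 tape sides.
Also, 8 tracks each exceed 7 min, and no two of those can share a side, so at least 8 tape sides are needed.
A packing using 9 tape sides:
  side 1: 12 = 12
  side 2: 12 = 12
  side 3: 11 = 11
  side 4: 10 = 10
  side 5: 10 = 10
  side 6: 8 + 5 = 13
  side 7: 8 = 8
  side 8: 8 = 8
  side 9: 7 = 7
No arrangement into 8 tape sides stays within capacity, so 9 is optimal.

9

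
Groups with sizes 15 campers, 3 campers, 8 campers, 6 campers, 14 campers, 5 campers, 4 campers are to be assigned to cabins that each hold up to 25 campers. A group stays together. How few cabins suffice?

Total = 15 + 14 + 8 + 6 + 5 + 4 + 3 = 55 campers.
Lower bound: ⌈55/25⌉ = 3 cabins.
A packing using 3 cabins:
  cabin 1: 15 + 8 = 23
  cabin 2: 14 + 6 + 5 = 25
  cabin 3: 4 + 3 = 7
This matches the lower bound, so 3 is optimal.

3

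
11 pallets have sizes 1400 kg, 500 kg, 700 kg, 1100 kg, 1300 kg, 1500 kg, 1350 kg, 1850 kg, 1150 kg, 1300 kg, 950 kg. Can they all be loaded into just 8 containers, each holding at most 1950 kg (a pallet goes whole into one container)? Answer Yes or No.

Total = 13100 kg; ⌈13100/1950⌉ = 7.
8 pallets each exceed half the capacity and cannot share a container, forcing at least 8 containers.
The bound of 8 does not rule out 8, but exhaustive search shows no assignment into 8 containers of capacity 1950 kg exists — the minimum is 9.

No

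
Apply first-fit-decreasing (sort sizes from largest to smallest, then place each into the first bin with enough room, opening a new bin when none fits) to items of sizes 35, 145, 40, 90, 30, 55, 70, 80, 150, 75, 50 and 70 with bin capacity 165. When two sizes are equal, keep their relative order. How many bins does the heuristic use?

6

Sorted descending: 150, 145, 90, 80, 75, 70, 70, 55, 50, 40, 35, 30.
  150 → bin 1 (new)  [load 150/165]
  145 → bin 2 (new)  [load 145/165]
  90 → bin 3 (new)  [load 90/165]
  80 → bin 4 (new)  [load 80/165]
  75 → bin 3  [load 165/165]
  70 → bin 4  [load 150/165]
  70 → bin 5 (new)  [load 70/165]
  55 → bin 5  [load 125/165]
  50 → bin 6 (new)  [load 50/165]
  40 → bin 5  [load 165/165]
  35 → bin 6  [load 85/165]
  30 → bin 6  [load 115/165]
6 bins opened.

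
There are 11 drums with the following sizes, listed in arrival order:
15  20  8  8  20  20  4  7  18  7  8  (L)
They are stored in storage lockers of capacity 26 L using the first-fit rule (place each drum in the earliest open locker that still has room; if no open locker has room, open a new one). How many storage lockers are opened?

6

  15 → locker 1 (new)  [load 15/26]
  20 → locker 2 (new)  [load 20/26]
  8 → locker 1  [load 23/26]
  8 → locker 3 (new)  [load 8/26]
  20 → locker 4 (new)  [load 20/26]
  20 → locker 5 (new)  [load 20/26]
  4 → locker 2  [load 24/26]
  7 → locker 3  [load 15/26]
  18 → locker 6 (new)  [load 18/26]
  7 → locker 3  [load 22/26]
  8 → locker 6  [load 26/26]
6 storage lockers opened.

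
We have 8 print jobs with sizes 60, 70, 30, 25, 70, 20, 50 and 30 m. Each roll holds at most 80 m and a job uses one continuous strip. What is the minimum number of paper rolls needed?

5

Total = 70 + 70 + 60 + 50 + 30 + 30 + 25 + 20 = 355 m.
Lower bound: ⌈355/80⌉ = 5 paper rolls.
A packing using 5 paper rolls:
  roll 1: 70 = 70
  roll 2: 70 = 70
  roll 3: 60 + 20 = 80
  roll 4: 50 + 30 = 80
  roll 5: 30 + 25 = 55
This matches the lower bound, so 5 is optimal.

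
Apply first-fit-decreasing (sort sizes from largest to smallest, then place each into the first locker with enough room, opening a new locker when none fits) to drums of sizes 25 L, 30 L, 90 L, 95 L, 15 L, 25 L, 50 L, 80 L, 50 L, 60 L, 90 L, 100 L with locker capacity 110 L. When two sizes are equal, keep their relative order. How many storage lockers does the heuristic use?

7

Sorted descending: 100, 95, 90, 90, 80, 60, 50, 50, 30, 25, 25, 15.
  100 → locker 1 (new)  [load 100/110]
  95 → locker 2 (new)  [load 95/110]
  90 → locker 3 (new)  [load 90/110]
  90 → locker 4 (new)  [load 90/110]
  80 → locker 5 (new)  [load 80/110]
  60 → locker 6 (new)  [load 60/110]
  50 → locker 6  [load 110/110]
  50 → locker 7 (new)  [load 50/110]
  30 → locker 5  [load 110/110]
  25 → locker 7  [load 75/110]
  25 → locker 7  [load 100/110]
  15 → locker 2  [load 110/110]
7 storage lockers opened.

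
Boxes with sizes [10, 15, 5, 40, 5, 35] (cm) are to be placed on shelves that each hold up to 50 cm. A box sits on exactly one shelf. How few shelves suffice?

Total = 40 + 35 + 15 + 10 + 5 + 5 = 110 cm.
Lower bound: ⌈110/50⌉ = 3 shelves.
A packing using 3 shelves:
  shelf 1: 40 + 10 = 50
  shelf 2: 35 + 15 = 50
  shelf 3: 5 + 5 = 10
This matches the lower bound, so 3 is optimal.

3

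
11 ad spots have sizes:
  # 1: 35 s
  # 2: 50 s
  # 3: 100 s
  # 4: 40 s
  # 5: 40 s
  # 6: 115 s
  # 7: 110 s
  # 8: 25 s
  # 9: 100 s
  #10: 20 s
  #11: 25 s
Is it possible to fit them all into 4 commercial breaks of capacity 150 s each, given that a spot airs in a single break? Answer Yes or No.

Total = 660 s; ⌈660/150⌉ = 5.
At least 5 commercial breaks are required, but only 4 are allowed.

No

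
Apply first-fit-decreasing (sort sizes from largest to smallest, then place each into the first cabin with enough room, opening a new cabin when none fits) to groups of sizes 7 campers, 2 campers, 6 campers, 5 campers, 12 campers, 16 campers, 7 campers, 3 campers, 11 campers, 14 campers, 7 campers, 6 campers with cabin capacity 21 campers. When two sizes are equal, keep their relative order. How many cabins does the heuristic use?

5

Sorted descending: 16, 14, 12, 11, 7, 7, 7, 6, 6, 5, 3, 2.
  16 → cabin 1 (new)  [load 16/21]
  14 → cabin 2 (new)  [load 14/21]
  12 → cabin 3 (new)  [load 12/21]
  11 → cabin 4 (new)  [load 11/21]
  7 → cabin 2  [load 21/21]
  7 → cabin 3  [load 19/21]
  7 → cabin 4  [load 18/21]
  6 → cabin 5 (new)  [load 6/21]
  6 → cabin 5  [load 12/21]
  5 → cabin 1  [load 21/21]
  3 → cabin 4  [load 21/21]
  2 → cabin 3  [load 21/21]
5 cabins opened.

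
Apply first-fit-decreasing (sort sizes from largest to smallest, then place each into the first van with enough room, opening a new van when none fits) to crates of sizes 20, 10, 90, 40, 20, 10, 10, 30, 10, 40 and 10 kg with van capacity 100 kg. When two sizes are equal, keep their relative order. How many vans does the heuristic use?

3

Sorted descending: 90, 40, 40, 30, 20, 20, 10, 10, 10, 10, 10.
  90 → van 1 (new)  [load 90/100]
  40 → van 2 (new)  [load 40/100]
  40 → van 2  [load 80/100]
  30 → van 3 (new)  [load 30/100]
  20 → van 2  [load 100/100]
  20 → van 3  [load 50/100]
  10 → van 1  [load 100/100]
  10 → van 3  [load 60/100]
  10 → van 3  [load 70/100]
  10 → van 3  [load 80/100]
  10 → van 3  [load 90/100]
3 vans opened.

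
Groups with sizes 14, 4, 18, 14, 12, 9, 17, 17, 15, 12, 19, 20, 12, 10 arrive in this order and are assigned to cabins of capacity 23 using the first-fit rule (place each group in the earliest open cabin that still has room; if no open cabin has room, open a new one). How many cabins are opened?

11

  14 → cabin 1 (new)  [load 14/23]
  4 → cabin 1  [load 18/23]
  18 → cabin 2 (new)  [load 18/23]
  14 → cabin 3 (new)  [load 14/23]
  12 → cabin 4 (new)  [load 12/23]
  9 → cabin 3  [load 23/23]
  17 → cabin 5 (new)  [load 17/23]
  17 → cabin 6 (new)  [load 17/23]
  15 → cabin 7 (new)  [load 15/23]
  12 → cabin 8 (new)  [load 12/23]
  19 → cabin 9 (new)  [load 19/23]
  20 → cabin 10 (new)  [load 20/23]
  12 → cabin 11 (new)  [load 12/23]
  10 → cabin 4  [load 22/23]
11 cabins opened.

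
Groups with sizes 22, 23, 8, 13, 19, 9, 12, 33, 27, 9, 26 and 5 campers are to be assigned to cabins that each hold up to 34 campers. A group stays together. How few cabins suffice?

Total = 33 + 27 + 26 + 23 + 22 + 19 + 13 + 12 + 9 + 9 + 8 + 5 = 206 campers.
Lower bound: ⌈206/34⌉ = 7 cabins.
A packing using 7 cabins:
  cabin 1: 33 = 33
  cabin 2: 27 + 5 = 32
  cabin 3: 26 + 8 = 34
  cabin 4: 23 + 9 = 32
  cabin 5: 22 + 12 = 34
  cabin 6: 19 + 13 = 32
  cabin 7: 9 = 9
This matches the lower bound, so 7 is optimal.

7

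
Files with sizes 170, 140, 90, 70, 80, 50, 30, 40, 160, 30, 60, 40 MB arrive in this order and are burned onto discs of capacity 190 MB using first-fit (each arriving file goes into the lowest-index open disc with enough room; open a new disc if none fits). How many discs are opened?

  170 → disc 1 (new)  [load 170/190]
  140 → disc 2 (new)  [load 140/190]
  90 → disc 3 (new)  [load 90/190]
  70 → disc 3  [load 160/190]
  80 → disc 4 (new)  [load 80/190]
  50 → disc 2  [load 190/190]
  30 → disc 3  [load 190/190]
  40 → disc 4  [load 120/190]
  160 → disc 5 (new)  [load 160/190]
  30 → disc 4  [load 150/190]
  60 → disc 6 (new)  [load 60/190]
  40 → disc 4  [load 190/190]
6 discs opened.

6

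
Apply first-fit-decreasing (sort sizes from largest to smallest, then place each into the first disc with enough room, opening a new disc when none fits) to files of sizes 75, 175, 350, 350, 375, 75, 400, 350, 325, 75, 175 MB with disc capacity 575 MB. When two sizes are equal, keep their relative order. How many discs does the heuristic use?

6

Sorted descending: 400, 375, 350, 350, 350, 325, 175, 175, 75, 75, 75.
  400 → disc 1 (new)  [load 400/575]
  375 → disc 2 (new)  [load 375/575]
  350 → disc 3 (new)  [load 350/575]
  350 → disc 4 (new)  [load 350/575]
  350 → disc 5 (new)  [load 350/575]
  325 → disc 6 (new)  [load 325/575]
  175 → disc 1  [load 575/575]
  175 → disc 2  [load 550/575]
  75 → disc 3  [load 425/575]
  75 → disc 3  [load 500/575]
  75 → disc 3  [load 575/575]
6 discs opened.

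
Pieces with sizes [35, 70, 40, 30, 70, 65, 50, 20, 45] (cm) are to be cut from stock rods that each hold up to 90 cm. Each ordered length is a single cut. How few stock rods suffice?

6

Total = 70 + 70 + 65 + 50 + 45 + 40 + 35 + 30 + 20 = 425 cm.
Lower bound: ⌈425/90⌉ = 5 stock rods.
A packing using 6 stock rods:
  stock rod 1: 70 + 20 = 90
  stock rod 2: 70 = 70
  stock rod 3: 65 = 65
  stock rod 4: 50 + 40 = 90
  stock rod 5: 45 + 35 = 80
  stock rod 6: 30 = 30
No arrangement into 5 stock rods stays within capacity, so 6 is optimal.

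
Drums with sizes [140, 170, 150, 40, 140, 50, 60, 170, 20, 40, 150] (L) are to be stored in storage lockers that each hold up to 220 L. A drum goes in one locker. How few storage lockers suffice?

Total = 170 + 170 + 150 + 150 + 140 + 140 + 60 + 50 + 40 + 40 + 20 = 1130 L.
Lower bound: ⌈1130/220⌉ = 6 storage lockers.
A packing using 6 storage lockers:
  locker 1: 170 + 50 = 220
  locker 2: 170 + 40 = 210
  locker 3: 150 + 60 = 210
  locker 4: 150 + 40 + 20 = 210
  locker 5: 140 = 140
  locker 6: 140 = 140
This matches the lower bound, so 6 is optimal.

6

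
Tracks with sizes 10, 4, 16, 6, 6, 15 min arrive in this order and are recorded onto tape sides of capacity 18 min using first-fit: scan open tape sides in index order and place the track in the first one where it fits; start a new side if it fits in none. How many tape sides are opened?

  10 → side 1 (new)  [load 10/18]
  4 → side 1  [load 14/18]
  16 → side 2 (new)  [load 16/18]
  6 → side 3 (new)  [load 6/18]
  6 → side 3  [load 12/18]
  15 → side 4 (new)  [load 15/18]
4 tape sides opened.

4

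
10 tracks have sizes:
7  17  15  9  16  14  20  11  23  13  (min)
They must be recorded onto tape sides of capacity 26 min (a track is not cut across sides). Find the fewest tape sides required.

7

Total = 23 + 20 + 17 + 16 + 15 + 14 + 13 + 11 + 9 + 7 = 145 min.
Lower bound: ⌈145/26⌉ = 6 tape sides.
A packing using 7 tape sides:
  side 1: 23 = 23
  side 2: 20 = 20
  side 3: 17 + 9 = 26
  side 4: 16 + 7 = 23
  side 5: 15 + 11 = 26
  side 6: 14 = 14
  side 7: 13 = 13
No arrangement into 6 tape sides stays within capacity, so 7 is optimal.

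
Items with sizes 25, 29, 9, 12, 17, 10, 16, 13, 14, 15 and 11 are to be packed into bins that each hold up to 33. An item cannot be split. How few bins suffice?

Total = 29 + 25 + 17 + 16 + 15 + 14 + 13 + 12 + 11 + 10 + 9 = 171.
Lower bound: ⌈171/33⌉ = 6 bins.
A packing using 6 bins:
  bin 1: 29 = 29
  bin 2: 25 = 25
  bin 3: 17 + 16 = 33
  bin 4: 15 + 14 = 29
  bin 5: 13 + 12 = 25
  bin 6: 11 + 10 + 9 = 30
This matches the lower bound, so 6 is optimal.

6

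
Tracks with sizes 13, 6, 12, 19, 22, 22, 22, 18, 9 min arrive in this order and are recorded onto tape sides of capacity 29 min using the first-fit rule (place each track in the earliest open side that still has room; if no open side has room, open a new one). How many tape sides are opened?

7

  13 → side 1 (new)  [load 13/29]
  6 → side 1  [load 19/29]
  12 → side 2 (new)  [load 12/29]
  19 → side 3 (new)  [load 19/29]
  22 → side 4 (new)  [load 22/29]
  22 → side 5 (new)  [load 22/29]
  22 → side 6 (new)  [load 22/29]
  18 → side 7 (new)  [load 18/29]
  9 → side 1  [load 28/29]
7 tape sides opened.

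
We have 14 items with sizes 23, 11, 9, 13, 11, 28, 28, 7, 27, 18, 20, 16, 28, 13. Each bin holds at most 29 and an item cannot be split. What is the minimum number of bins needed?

Total = 28 + 28 + 28 + 27 + 23 + 20 + 18 + 16 + 13 + 13 + 11 + 11 + 9 + 7 = 252.
Lower bound: ⌈252/29⌉ = 9 bins.
A packing using 10 bins:
  bin 1: 28 = 28
  bin 2: 28 = 28
  bin 3: 28 = 28
  bin 4: 27 = 27
  bin 5: 23 = 23
  bin 6: 20 + 9 = 29
  bin 7: 18 + 11 = 29
  bin 8: 16 + 13 = 29
  bin 9: 13 + 11 = 24
  bin 10: 7 = 7
No arrangement into 9 bins stays within capacity, so 10 is optimal.

10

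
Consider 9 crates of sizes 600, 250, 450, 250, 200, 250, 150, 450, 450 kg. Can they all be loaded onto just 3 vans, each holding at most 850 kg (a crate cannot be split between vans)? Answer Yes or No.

No

Total = 3050 kg; ⌈3050/850⌉ = 4.
At least 4 vans are required, but only 3 are allowed.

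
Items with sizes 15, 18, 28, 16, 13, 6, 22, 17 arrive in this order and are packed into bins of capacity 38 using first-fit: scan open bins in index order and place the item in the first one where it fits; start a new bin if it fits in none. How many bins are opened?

  15 → bin 1 (new)  [load 15/38]
  18 → bin 1  [load 33/38]
  28 → bin 2 (new)  [load 28/38]
  16 → bin 3 (new)  [load 16/38]
  13 → bin 3  [load 29/38]
  6 → bin 2  [load 34/38]
  22 → bin 4 (new)  [load 22/38]
  17 → bin 5 (new)  [load 17/38]
5 bins opened.

5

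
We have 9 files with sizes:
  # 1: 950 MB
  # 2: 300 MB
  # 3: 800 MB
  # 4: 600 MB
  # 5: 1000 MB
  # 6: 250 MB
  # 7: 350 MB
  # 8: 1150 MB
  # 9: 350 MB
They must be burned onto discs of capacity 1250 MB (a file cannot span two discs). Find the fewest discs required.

5

Total = 1150 + 1000 + 950 + 800 + 600 + 350 + 350 + 300 + 250 = 5750 MB.
Lower bound: ⌈5750/1250⌉ = 5 discs.
A packing using 5 discs:
  disc 1: 1150 = 1150
  disc 2: 1000 + 250 = 1250
  disc 3: 950 + 300 = 1250
  disc 4: 800 + 350 = 1150
  disc 5: 600 + 350 = 950
This matches the lower bound, so 5 is optimal.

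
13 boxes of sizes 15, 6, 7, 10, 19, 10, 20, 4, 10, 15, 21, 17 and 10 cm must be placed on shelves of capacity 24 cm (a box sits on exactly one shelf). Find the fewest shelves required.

8

Total = 21 + 20 + 19 + 17 + 15 + 15 + 10 + 10 + 10 + 10 + 7 + 6 + 4 = 164 cm.
Lower bound: ⌈164/24⌉ = 7 shelves.
A packing using 8 shelves:
  shelf 1: 21 = 21
  shelf 2: 20 + 4 = 24
  shelf 3: 19 = 19
  shelf 4: 17 + 7 = 24
  shelf 5: 15 + 6 = 21
  shelf 6: 15 = 15
  shelf 7: 10 + 10 = 20
  shelf 8: 10 + 10 = 20
No arrangement into 7 shelves stays within capacity, so 8 is optimal.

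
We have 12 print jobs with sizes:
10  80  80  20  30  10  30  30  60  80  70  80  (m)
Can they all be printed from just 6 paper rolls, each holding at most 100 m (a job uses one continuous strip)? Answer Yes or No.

Total = 580 m; ⌈580/100⌉ = 6.
The bound of 6 does not rule out 6, but exhaustive search shows no assignment into 6 paper rolls of capacity 100 m exists — the minimum is 7.

No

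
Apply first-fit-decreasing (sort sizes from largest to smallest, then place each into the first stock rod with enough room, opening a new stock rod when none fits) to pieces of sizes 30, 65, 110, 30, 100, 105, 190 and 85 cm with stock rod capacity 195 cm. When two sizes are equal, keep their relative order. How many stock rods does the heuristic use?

Sorted descending: 190, 110, 105, 100, 85, 65, 30, 30.
  190 → stock rod 1 (new)  [load 190/195]
  110 → stock rod 2 (new)  [load 110/195]
  105 → stock rod 3 (new)  [load 105/195]
  100 → stock rod 4 (new)  [load 100/195]
  85 → stock rod 2  [load 195/195]
  65 → stock rod 3  [load 170/195]
  30 → stock rod 4  [load 130/195]
  30 → stock rod 4  [load 160/195]
4 stock rods opened.

4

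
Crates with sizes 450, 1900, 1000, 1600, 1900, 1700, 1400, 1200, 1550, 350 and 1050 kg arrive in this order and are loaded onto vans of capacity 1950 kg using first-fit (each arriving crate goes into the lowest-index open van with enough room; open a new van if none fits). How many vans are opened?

  450 → van 1 (new)  [load 450/1950]
  1900 → van 2 (new)  [load 1900/1950]
  1000 → van 1  [load 1450/1950]
  1600 → van 3 (new)  [load 1600/1950]
  1900 → van 4 (new)  [load 1900/1950]
  1700 → van 5 (new)  [load 1700/1950]
  1400 → van 6 (new)  [load 1400/1950]
  1200 → van 7 (new)  [load 1200/1950]
  1550 → van 8 (new)  [load 1550/1950]
  350 → van 1  [load 1800/1950]
  1050 → van 9 (new)  [load 1050/1950]
9 vans opened.

9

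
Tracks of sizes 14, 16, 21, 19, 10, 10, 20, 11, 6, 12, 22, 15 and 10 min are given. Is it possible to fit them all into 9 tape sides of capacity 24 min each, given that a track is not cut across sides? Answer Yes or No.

A valid assignment using 9 tape sides:
  side 1: 22 = 22
  side 2: 21 = 21
  side 3: 20 = 20
  side 4: 19 = 19
  side 5: 16 + 6 = 22
  side 6: 15 = 15
  side 7: 14 + 10 = 24
  side 8: 12 + 11 = 23
  side 9: 10 + 10 = 20
Every load is within 24 min, so 9 tape sides suffice.

Yes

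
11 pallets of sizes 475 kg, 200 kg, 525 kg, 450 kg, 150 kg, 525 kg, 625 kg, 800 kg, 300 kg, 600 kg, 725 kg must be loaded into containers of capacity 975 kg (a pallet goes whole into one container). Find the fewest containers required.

7

Total = 800 + 725 + 625 + 600 + 525 + 525 + 475 + 450 + 300 + 200 + 150 = 5375 kg.
Lower bound: ⌈5375/975⌉ = 6 containers.
A packing using 7 containers:
  container 1: 800 + 150 = 950
  container 2: 725 + 200 = 925
  container 3: 625 + 300 = 925
  container 4: 600 = 600
  container 5: 525 + 450 = 975
  container 6: 525 = 525
  container 7: 475 = 475
No arrangement into 6 containers stays within capacity, so 7 is optimal.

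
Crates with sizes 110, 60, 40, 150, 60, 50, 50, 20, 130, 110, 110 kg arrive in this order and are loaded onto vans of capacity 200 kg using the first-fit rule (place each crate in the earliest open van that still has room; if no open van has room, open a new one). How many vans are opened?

6

  110 → van 1 (new)  [load 110/200]
  60 → van 1  [load 170/200]
  40 → van 2 (new)  [load 40/200]
  150 → van 2  [load 190/200]
  60 → van 3 (new)  [load 60/200]
  50 → van 3  [load 110/200]
  50 → van 3  [load 160/200]
  20 → van 1  [load 190/200]
  130 → van 4 (new)  [load 130/200]
  110 → van 5 (new)  [load 110/200]
  110 → van 6 (new)  [load 110/200]
6 vans opened.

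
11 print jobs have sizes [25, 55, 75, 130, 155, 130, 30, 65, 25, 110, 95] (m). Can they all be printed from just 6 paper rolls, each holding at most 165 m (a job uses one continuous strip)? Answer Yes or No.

Yes

A valid assignment using 6 paper rolls:
  roll 1: 155 = 155
  roll 2: 130 + 30 = 160
  roll 3: 130 + 25 = 155
  roll 4: 110 + 55 = 165
  roll 5: 95 + 65 = 160
  roll 6: 75 + 25 = 100
Every load is within 165 m, so 6 paper rolls suffice.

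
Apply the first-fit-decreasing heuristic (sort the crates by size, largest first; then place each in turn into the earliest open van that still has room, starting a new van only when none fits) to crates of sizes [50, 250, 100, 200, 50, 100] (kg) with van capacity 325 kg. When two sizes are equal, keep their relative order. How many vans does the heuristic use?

3

Sorted descending: 250, 200, 100, 100, 50, 50.
  250 → van 1 (new)  [load 250/325]
  200 → van 2 (new)  [load 200/325]
  100 → van 2  [load 300/325]
  100 → van 3 (new)  [load 100/325]
  50 → van 1  [load 300/325]
  50 → van 3  [load 150/325]
3 vans opened.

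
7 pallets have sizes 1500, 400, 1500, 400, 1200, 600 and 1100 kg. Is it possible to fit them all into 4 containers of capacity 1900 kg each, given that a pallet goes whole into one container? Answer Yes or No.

Yes

A valid assignment using 4 containers:
  container 1: 1500 + 400 = 1900
  container 2: 1500 + 400 = 1900
  container 3: 1200 + 600 = 1800
  container 4: 1100 = 1100
Every load is within 1900 kg, so 4 containers suffice.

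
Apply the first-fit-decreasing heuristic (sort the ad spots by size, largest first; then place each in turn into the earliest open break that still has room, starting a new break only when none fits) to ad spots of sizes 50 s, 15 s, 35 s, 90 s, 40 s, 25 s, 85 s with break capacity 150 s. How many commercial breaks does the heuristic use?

Sorted descending: 90, 85, 50, 40, 35, 25, 15.
  90 → break 1 (new)  [load 90/150]
  85 → break 2 (new)  [load 85/150]
  50 → break 1  [load 140/150]
  40 → break 2  [load 125/150]
  35 → break 3 (new)  [load 35/150]
  25 → break 2  [load 150/150]
  15 → break 3  [load 50/150]
3 commercial breaks opened.

3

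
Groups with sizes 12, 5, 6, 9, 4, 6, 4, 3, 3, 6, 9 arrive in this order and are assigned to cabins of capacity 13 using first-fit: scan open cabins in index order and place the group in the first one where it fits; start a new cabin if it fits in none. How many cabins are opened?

6

  12 → cabin 1 (new)  [load 12/13]
  5 → cabin 2 (new)  [load 5/13]
  6 → cabin 2  [load 11/13]
  9 → cabin 3 (new)  [load 9/13]
  4 → cabin 3  [load 13/13]
  6 → cabin 4 (new)  [load 6/13]
  4 → cabin 4  [load 10/13]
  3 → cabin 4  [load 13/13]
  3 → cabin 5 (new)  [load 3/13]
  6 → cabin 5  [load 9/13]
  9 → cabin 6 (new)  [load 9/13]
6 cabins opened.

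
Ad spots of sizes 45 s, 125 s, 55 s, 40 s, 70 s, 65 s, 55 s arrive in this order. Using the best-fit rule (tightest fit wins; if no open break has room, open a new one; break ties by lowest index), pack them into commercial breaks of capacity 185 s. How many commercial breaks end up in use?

  45 → break 1 (new)  [load 45/185]
  125 → break 1  [load 170/185]
  55 → break 2 (new)  [load 55/185]
  40 → break 2  [load 95/185]
  70 → break 2  [load 165/185]
  65 → break 3 (new)  [load 65/185]
  55 → break 3  [load 120/185]
3 commercial breaks opened.

3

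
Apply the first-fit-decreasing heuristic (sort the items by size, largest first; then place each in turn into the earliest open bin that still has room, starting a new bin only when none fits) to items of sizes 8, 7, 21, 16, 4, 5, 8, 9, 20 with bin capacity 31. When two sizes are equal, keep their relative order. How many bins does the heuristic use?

Sorted descending: 21, 20, 16, 9, 8, 8, 7, 5, 4.
  21 → bin 1 (new)  [load 21/31]
  20 → bin 2 (new)  [load 20/31]
  16 → bin 3 (new)  [load 16/31]
  9 → bin 1  [load 30/31]
  8 → bin 2  [load 28/31]
  8 → bin 3  [load 24/31]
  7 → bin 3  [load 31/31]
  5 → bin 4 (new)  [load 5/31]
  4 → bin 4  [load 9/31]
4 bins opened.

4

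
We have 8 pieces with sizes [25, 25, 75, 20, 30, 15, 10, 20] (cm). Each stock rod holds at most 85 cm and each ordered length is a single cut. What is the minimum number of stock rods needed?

Total = 75 + 30 + 25 + 25 + 20 + 20 + 15 + 10 = 220 cm.
Lower bound: ⌈220/85⌉ = 3 stock rods.
A packing using 3 stock rods:
  stock rod 1: 75 + 10 = 85
  stock rod 2: 30 + 25 + 25 = 80
  stock rod 3: 20 + 20 + 15 = 55
This matches the lower bound, so 3 is optimal.

3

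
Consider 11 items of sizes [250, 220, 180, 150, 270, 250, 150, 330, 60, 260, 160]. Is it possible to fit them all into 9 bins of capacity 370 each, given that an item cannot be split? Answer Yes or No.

A valid assignment using 8 bins:
  bin 1: 330 = 330
  bin 2: 270 + 60 = 330
  bin 3: 260 = 260
  bin 4: 250 = 250
  bin 5: 250 = 250
  bin 6: 220 + 150 = 370
  bin 7: 180 + 160 = 340
  bin 8: 150 = 150
That uses only 8 ≤ 9, so 9 bins are enough.

Yes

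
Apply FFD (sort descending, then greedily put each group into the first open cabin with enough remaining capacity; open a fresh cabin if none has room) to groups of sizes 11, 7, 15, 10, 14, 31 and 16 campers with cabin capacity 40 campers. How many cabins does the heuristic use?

Sorted descending: 31, 16, 15, 14, 11, 10, 7.
  31 → cabin 1 (new)  [load 31/40]
  16 → cabin 2 (new)  [load 16/40]
  15 → cabin 2  [load 31/40]
  14 → cabin 3 (new)  [load 14/40]
  11 → cabin 3  [load 25/40]
  10 → cabin 3  [load 35/40]
  7 → cabin 1  [load 38/40]
3 cabins opened.

3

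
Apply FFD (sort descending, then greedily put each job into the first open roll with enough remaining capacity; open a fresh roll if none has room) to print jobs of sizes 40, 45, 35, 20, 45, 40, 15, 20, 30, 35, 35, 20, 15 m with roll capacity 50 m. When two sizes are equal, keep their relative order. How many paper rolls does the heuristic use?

9

Sorted descending: 45, 45, 40, 40, 35, 35, 35, 30, 20, 20, 20, 15, 15.
  45 → roll 1 (new)  [load 45/50]
  45 → roll 2 (new)  [load 45/50]
  40 → roll 3 (new)  [load 40/50]
  40 → roll 4 (new)  [load 40/50]
  35 → roll 5 (new)  [load 35/50]
  35 → roll 6 (new)  [load 35/50]
  35 → roll 7 (new)  [load 35/50]
  30 → roll 8 (new)  [load 30/50]
  20 → roll 8  [load 50/50]
  20 → roll 9 (new)  [load 20/50]
  20 → roll 9  [load 40/50]
  15 → roll 5  [load 50/50]
  15 → roll 6  [load 50/50]
9 paper rolls opened.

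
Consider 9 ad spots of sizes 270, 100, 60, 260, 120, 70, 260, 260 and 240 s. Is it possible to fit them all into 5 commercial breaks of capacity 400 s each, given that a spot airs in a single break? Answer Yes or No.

A valid assignment using 5 commercial breaks:
  break 1: 270 + 120 = 390
  break 2: 260 + 100 = 360
  break 3: 260 + 70 + 60 = 390
  break 4: 260 = 260
  break 5: 240 = 240
Every load is within 400 s, so 5 commercial breaks suffice.

Yes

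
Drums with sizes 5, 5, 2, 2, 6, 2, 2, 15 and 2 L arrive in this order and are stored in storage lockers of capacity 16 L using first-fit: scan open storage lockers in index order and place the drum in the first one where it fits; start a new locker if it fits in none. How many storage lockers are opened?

  5 → locker 1 (new)  [load 5/16]
  5 → locker 1  [load 10/16]
  2 → locker 1  [load 12/16]
  2 → locker 1  [load 14/16]
  6 → locker 2 (new)  [load 6/16]
  2 → locker 1  [load 16/16]
  2 → locker 2  [load 8/16]
  15 → locker 3 (new)  [load 15/16]
  2 → locker 2  [load 10/16]
3 storage lockers opened.

3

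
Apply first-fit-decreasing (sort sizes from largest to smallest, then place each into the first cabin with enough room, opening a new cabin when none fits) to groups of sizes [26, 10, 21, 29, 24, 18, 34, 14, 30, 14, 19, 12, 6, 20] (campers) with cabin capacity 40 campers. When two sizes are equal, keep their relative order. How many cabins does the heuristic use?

Sorted descending: 34, 30, 29, 26, 24, 21, 20, 19, 18, 14, 14, 12, 10, 6.
  34 → cabin 1 (new)  [load 34/40]
  30 → cabin 2 (new)  [load 30/40]
  29 → cabin 3 (new)  [load 29/40]
  26 → cabin 4 (new)  [load 26/40]
  24 → cabin 5 (new)  [load 24/40]
  21 → cabin 6 (new)  [load 21/40]
  20 → cabin 7 (new)  [load 20/40]
  19 → cabin 6  [load 40/40]
  18 → cabin 7  [load 38/40]
  14 → cabin 4  [load 40/40]
  14 → cabin 5  [load 38/40]
  12 → cabin 8 (new)  [load 12/40]
  10 → cabin 2  [load 40/40]
  6 → cabin 1  [load 40/40]
8 cabins opened.

8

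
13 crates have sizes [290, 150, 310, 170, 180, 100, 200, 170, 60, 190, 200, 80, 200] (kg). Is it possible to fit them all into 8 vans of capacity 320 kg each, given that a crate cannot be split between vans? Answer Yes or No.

Total = 2300 kg; ⌈2300/320⌉ = 8.
9 crates each exceed half the capacity and cannot share a van, forcing at least 9 vans.
At least 9 vans are required, but only 8 are allowed.

No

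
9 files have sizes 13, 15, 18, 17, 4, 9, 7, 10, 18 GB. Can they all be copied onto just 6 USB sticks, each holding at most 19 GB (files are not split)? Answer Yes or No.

Total = 111 GB; ⌈111/19⌉ = 6.
The bound of 6 does not rule out 6, but exhaustive search shows no assignment into 6 USB sticks of capacity 19 GB exists — the minimum is 7.

No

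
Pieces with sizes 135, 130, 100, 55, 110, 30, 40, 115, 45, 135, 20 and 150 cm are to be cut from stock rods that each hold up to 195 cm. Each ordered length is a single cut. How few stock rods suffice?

Total = 150 + 135 + 135 + 130 + 115 + 110 + 100 + 55 + 45 + 40 + 30 + 20 = 1065 cm.
Lower bound: ⌈1065/195⌉ = 6 stock rods.
Also, 7 pieces each exceed 195/2 cm, and no two of those can share a stock rod, so at least 7 stock rods are needed.
A packing using 7 stock rods:
  stock rod 1: 150 + 45 = 195
  stock rod 2: 135 + 55 = 190
  stock rod 3: 135 + 40 + 20 = 195
  stock rod 4: 130 + 30 = 160
  stock rod 5: 115 = 115
  stock rod 6: 110 = 110
  stock rod 7: 100 = 100
This matches the lower bound, so 7 is optimal.

7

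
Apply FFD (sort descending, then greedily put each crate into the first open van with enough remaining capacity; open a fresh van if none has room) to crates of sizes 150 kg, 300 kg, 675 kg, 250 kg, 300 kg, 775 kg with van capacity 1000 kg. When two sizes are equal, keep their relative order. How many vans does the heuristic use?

Sorted descending: 775, 675, 300, 300, 250, 150.
  775 → van 1 (new)  [load 775/1000]
  675 → van 2 (new)  [load 675/1000]
  300 → van 2  [load 975/1000]
  300 → van 3 (new)  [load 300/1000]
  250 → van 3  [load 550/1000]
  150 → van 1  [load 925/1000]
3 vans opened.

3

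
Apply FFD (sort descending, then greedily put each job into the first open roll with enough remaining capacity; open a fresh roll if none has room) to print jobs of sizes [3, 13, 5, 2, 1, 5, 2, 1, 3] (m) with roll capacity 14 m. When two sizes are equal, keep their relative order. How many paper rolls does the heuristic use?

3

Sorted descending: 13, 5, 5, 3, 3, 2, 2, 1, 1.
  13 → roll 1 (new)  [load 13/14]
  5 → roll 2 (new)  [load 5/14]
  5 → roll 2  [load 10/14]
  3 → roll 2  [load 13/14]
  3 → roll 3 (new)  [load 3/14]
  2 → roll 3  [load 5/14]
  2 → roll 3  [load 7/14]
  1 → roll 1  [load 14/14]
  1 → roll 2  [load 14/14]
3 paper rolls opened.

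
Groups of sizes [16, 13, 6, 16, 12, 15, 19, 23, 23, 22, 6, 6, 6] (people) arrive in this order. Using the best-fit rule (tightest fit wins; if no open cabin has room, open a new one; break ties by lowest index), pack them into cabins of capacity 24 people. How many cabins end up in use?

  16 → cabin 1 (new)  [load 16/24]
  13 → cabin 2 (new)  [load 13/24]
  6 → cabin 1  [load 22/24]
  16 → cabin 3 (new)  [load 16/24]
  12 → cabin 4 (new)  [load 12/24]
  15 → cabin 5 (new)  [load 15/24]
  19 → cabin 6 (new)  [load 19/24]
  23 → cabin 7 (new)  [load 23/24]
  23 → cabin 8 (new)  [load 23/24]
  22 → cabin 9 (new)  [load 22/24]
  6 → cabin 3  [load 22/24]
  6 → cabin 5  [load 21/24]
  6 → cabin 2  [load 19/24]
9 cabins opened.

9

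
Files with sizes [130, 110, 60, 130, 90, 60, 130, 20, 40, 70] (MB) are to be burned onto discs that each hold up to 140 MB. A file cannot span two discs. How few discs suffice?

Total = 130 + 130 + 130 + 110 + 90 + 70 + 60 + 60 + 40 + 20 = 840 MB.
Lower bound: ⌈840/140⌉ = 6 discs.
A packing using 7 discs:
  disc 1: 130 = 130
  disc 2: 130 = 130
  disc 3: 130 = 130
  disc 4: 110 + 20 = 130
  disc 5: 90 + 40 = 130
  disc 6: 70 + 60 = 130
  disc 7: 60 = 60
No arrangement into 6 discs stays within capacity, so 7 is optimal.

7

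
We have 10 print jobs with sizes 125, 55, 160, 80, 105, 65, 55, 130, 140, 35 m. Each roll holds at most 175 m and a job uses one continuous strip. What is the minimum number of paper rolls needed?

Total = 160 + 140 + 130 + 125 + 105 + 80 + 65 + 55 + 55 + 35 = 950 m.
Lower bound: ⌈950/175⌉ = 6 paper rolls.
A packing using 7 paper rolls:
  roll 1: 160 = 160
  roll 2: 140 + 35 = 175
  roll 3: 130 = 130
  roll 4: 125 = 125
  roll 5: 105 + 65 = 170
  roll 6: 80 + 55 = 135
  roll 7: 55 = 55
No arrangement into 6 paper rolls stays within capacity, so 7 is optimal.

7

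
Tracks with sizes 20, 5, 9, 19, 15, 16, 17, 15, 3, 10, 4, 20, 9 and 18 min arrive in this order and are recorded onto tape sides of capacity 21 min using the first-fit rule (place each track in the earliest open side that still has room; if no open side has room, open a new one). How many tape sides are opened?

  20 → side 1 (new)  [load 20/21]
  5 → side 2 (new)  [load 5/21]
  9 → side 2  [load 14/21]
  19 → side 3 (new)  [load 19/21]
  15 → side 4 (new)  [load 15/21]
  16 → side 5 (new)  [load 16/21]
  17 → side 6 (new)  [load 17/21]
  15 → side 7 (new)  [load 15/21]
  3 → side 2  [load 17/21]
  10 → side 8 (new)  [load 10/21]
  4 → side 2  [load 21/21]
  20 → side 9 (new)  [load 20/21]
  9 → side 8  [load 19/21]
  18 → side 10 (new)  [load 18/21]
10 tape sides opened.

10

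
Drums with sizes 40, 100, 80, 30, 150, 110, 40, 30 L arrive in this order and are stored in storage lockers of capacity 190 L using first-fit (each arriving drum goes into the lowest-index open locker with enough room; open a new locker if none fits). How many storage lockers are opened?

  40 → locker 1 (new)  [load 40/190]
  100 → locker 1  [load 140/190]
  80 → locker 2 (new)  [load 80/190]
  30 → locker 1  [load 170/190]
  150 → locker 3 (new)  [load 150/190]
  110 → locker 2  [load 190/190]
  40 → locker 3  [load 190/190]
  30 → locker 4 (new)  [load 30/190]
4 storage lockers opened.

4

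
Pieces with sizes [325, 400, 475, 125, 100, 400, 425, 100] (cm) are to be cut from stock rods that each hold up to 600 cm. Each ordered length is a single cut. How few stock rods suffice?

5

Total = 475 + 425 + 400 + 400 + 325 + 125 + 100 + 100 = 2350 cm.
Lower bound: ⌈2350/600⌉ = 4 stock rods.
Also, 5 pieces each exceed 300 cm, and no two of those can share a stock rod, so at least 5 stock rods are needed.
A packing using 5 stock rods:
  stock rod 1: 475 + 125 = 600
  stock rod 2: 425 + 100 = 525
  stock rod 3: 400 + 100 = 500
  stock rod 4: 400 = 400
  stock rod 5: 325 = 325
This matches the lower bound, so 5 is optimal.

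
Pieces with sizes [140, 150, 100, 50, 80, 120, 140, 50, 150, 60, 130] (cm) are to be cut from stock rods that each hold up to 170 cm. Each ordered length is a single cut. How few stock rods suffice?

8

Total = 150 + 150 + 140 + 140 + 130 + 120 + 100 + 80 + 60 + 50 + 50 = 1170 cm.
Lower bound: ⌈1170/170⌉ = 7 stock rods.
A packing using 8 stock rods:
  stock rod 1: 150 = 150
  stock rod 2: 150 = 150
  stock rod 3: 140 = 140
  stock rod 4: 140 = 140
  stock rod 5: 130 = 130
  stock rod 6: 120 + 50 = 170
  stock rod 7: 100 + 60 = 160
  stock rod 8: 80 + 50 = 130
No arrangement into 7 stock rods stays within capacity, so 8 is optimal.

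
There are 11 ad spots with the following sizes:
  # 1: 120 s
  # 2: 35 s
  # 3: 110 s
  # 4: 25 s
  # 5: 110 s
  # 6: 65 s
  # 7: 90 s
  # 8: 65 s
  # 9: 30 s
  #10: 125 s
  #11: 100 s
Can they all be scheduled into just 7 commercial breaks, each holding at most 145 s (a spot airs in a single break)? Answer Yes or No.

A valid assignment using 7 commercial breaks:
  break 1: 125 = 125
  break 2: 120 + 25 = 145
  break 3: 110 + 35 = 145
  break 4: 110 + 30 = 140
  break 5: 100 = 100
  break 6: 90 = 90
  break 7: 65 + 65 = 130
Every load is within 145 s, so 7 commercial breaks suffice.

Yes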